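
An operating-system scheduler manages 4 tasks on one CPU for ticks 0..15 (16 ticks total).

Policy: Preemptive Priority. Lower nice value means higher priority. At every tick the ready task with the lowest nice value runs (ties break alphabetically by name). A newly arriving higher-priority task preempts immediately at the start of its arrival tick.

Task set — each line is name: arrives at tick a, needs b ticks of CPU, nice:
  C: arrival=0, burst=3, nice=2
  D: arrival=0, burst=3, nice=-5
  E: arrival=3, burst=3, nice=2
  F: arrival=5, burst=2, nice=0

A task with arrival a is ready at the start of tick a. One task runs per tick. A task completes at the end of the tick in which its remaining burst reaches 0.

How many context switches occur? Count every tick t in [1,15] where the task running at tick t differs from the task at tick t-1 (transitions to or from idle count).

context switches = 5

t=0: ready={C,D} → run D
t=1: ready={C,D} → run D
t=2: ready={C,D} → run D
t=3: ready={C,E} → run C
t=4: ready={C,E} → run C
t=5: ready={C,E,F} → run F
t=6: ready={C,E,F} → run F
t=7: ready={C,E} → run C
t=8: ready={E} → run E
t=9: ready={E} → run E
t=10: ready={E} → run E
t=11: (idle)
t=12: (idle)
t=13: (idle)
t=14: (idle)
t=15: (idle)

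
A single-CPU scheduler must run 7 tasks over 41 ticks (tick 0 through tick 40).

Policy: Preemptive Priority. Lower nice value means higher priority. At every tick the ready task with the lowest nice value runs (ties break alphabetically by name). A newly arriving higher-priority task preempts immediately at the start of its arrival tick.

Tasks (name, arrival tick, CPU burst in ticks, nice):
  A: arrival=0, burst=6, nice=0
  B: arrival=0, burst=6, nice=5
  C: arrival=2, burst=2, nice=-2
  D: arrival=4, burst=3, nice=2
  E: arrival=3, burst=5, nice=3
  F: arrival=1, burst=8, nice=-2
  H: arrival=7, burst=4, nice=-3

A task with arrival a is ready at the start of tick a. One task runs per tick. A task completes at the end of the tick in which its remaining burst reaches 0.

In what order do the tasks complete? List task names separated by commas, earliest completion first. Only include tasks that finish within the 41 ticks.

t=0: ready={A,B} → run A
t=1: ready={A,B,F} → run F
t=2: ready={A,B,C,F} → run C
t=3: ready={A,B,C,E,F} → run C
t=4: ready={A,B,D,E,F} → run F
t=5: ready={A,B,D,E,F} → run F
t=6: ready={A,B,D,E,F} → run F
t=7: ready={A,B,D,E,F,H} → run H
t=8: ready={A,B,D,E,F,H} → run H
t=9: ready={A,B,D,E,F,H} → run H
t=10: ready={A,B,D,E,F,H} → run H
t=11: ready={A,B,D,E,F} → run F
t=12: ready={A,B,D,E,F} → run F
t=13: ready={A,B,D,E,F} → run F
t=14: ready={A,B,D,E,F} → run F
t=15: ready={A,B,D,E} → run A
t=16: ready={A,B,D,E} → run A
t=17: ready={A,B,D,E} → run A
t=18: ready={A,B,D,E} → run A
t=19: ready={A,B,D,E} → run A
t=20: ready={B,D,E} → run D
t=21: ready={B,D,E} → run D
t=22: ready={B,D,E} → run D
t=23: ready={B,E} → run E
t=24: ready={B,E} → run E
t=25: ready={B,E} → run E
t=26: ready={B,E} → run E
t=27: ready={B,E} → run E
t=28: ready={B} → run B
t=29: ready={B} → run B
t=30: ready={B} → run B
t=31: ready={B} → run B
t=32: ready={B} → run B
t=33: ready={B} → run B
t=34: (idle)
t=35: (idle)
t=36: (idle)
t=37: (idle)
t=38: (idle)
t=39: (idle)
t=40: (idle)

completion order = C, H, F, A, D, E, B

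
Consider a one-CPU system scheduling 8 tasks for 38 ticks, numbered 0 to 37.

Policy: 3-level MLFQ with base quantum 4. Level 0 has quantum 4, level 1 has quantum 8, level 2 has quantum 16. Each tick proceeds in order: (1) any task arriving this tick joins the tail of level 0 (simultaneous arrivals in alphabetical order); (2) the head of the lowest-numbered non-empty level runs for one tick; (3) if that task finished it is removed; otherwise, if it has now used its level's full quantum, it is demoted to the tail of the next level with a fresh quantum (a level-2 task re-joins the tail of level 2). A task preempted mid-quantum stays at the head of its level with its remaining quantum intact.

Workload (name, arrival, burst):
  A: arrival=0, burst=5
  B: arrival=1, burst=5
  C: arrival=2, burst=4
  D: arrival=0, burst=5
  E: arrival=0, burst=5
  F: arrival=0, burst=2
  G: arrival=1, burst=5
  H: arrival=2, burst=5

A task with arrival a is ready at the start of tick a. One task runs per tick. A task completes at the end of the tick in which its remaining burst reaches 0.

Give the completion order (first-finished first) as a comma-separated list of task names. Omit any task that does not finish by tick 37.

t=0: L0/L1/L2 = ADEF/-/- → run A
t=1: L0/L1/L2 = ADEFBG/-/- → run A
t=2: L0/L1/L2 = ADEFBGCH/-/- → run A
t=3: L0/L1/L2 = ADEFBGCH/-/- → run A
t=4: L0/L1/L2 = DEFBGCH/A/- → run D
t=5: L0/L1/L2 = DEFBGCH/A/- → run D
t=6: L0/L1/L2 = DEFBGCH/A/- → run D
t=7: L0/L1/L2 = DEFBGCH/A/- → run D
t=8: L0/L1/L2 = EFBGCH/AD/- → run E
t=9: L0/L1/L2 = EFBGCH/AD/- → run E
t=10: L0/L1/L2 = EFBGCH/AD/- → run E
t=11: L0/L1/L2 = EFBGCH/AD/- → run E
t=12: L0/L1/L2 = FBGCH/ADE/- → run F
t=13: L0/L1/L2 = FBGCH/ADE/- → run F
t=14: L0/L1/L2 = BGCH/ADE/- → run B
t=15: L0/L1/L2 = BGCH/ADE/- → run B
t=16: L0/L1/L2 = BGCH/ADE/- → run B
t=17: L0/L1/L2 = BGCH/ADE/- → run B
t=18: L0/L1/L2 = GCH/ADEB/- → run G
t=19: L0/L1/L2 = GCH/ADEB/- → run G
t=20: L0/L1/L2 = GCH/ADEB/- → run G
t=21: L0/L1/L2 = GCH/ADEB/- → run G
t=22: L0/L1/L2 = CH/ADEBG/- → run C
t=23: L0/L1/L2 = CH/ADEBG/- → run C
t=24: L0/L1/L2 = CH/ADEBG/- → run C
t=25: L0/L1/L2 = CH/ADEBG/- → run C
t=26: L0/L1/L2 = H/ADEBG/- → run H
t=27: L0/L1/L2 = H/ADEBG/- → run H
t=28: L0/L1/L2 = H/ADEBG/- → run H
t=29: L0/L1/L2 = H/ADEBG/- → run H
t=30: L0/L1/L2 = -/ADEBGH/- → run A
t=31: L0/L1/L2 = -/DEBGH/- → run D
t=32: L0/L1/L2 = -/EBGH/- → run E
t=33: L0/L1/L2 = -/BGH/- → run B
t=34: L0/L1/L2 = -/GH/- → run G
t=35: L0/L1/L2 = -/H/- → run H
t=36: (idle)
t=37: (idle)

completion order = F, C, A, D, E, B, G, H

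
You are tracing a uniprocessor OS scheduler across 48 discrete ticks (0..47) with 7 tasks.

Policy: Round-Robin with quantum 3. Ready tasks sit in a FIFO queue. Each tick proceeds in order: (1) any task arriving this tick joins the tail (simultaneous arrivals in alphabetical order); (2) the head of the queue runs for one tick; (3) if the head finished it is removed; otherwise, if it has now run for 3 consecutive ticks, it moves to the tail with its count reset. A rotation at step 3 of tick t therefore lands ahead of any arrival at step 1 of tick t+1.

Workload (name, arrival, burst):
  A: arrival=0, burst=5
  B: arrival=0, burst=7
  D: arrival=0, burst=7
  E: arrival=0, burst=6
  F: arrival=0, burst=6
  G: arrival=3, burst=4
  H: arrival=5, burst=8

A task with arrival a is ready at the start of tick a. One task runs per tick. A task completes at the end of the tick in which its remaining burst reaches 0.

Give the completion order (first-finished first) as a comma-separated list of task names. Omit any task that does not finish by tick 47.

completion order = A, E, F, G, B, D, H

t=0: queue=[A,B,D,E,F] q_used=0 → run A
t=1: queue=[A,B,D,E,F] q_used=1 → run A
t=2: queue=[A,B,D,E,F] q_used=2 → run A
t=3: queue=[B,D,E,F,A,G] q_used=0 → run B
t=4: queue=[B,D,E,F,A,G] q_used=1 → run B
t=5: queue=[B,D,E,F,A,G,H] q_used=2 → run B
t=6: queue=[D,E,F,A,G,H,B] q_used=0 → run D
t=7: queue=[D,E,F,A,G,H,B] q_used=1 → run D
t=8: queue=[D,E,F,A,G,H,B] q_used=2 → run D
t=9: queue=[E,F,A,G,H,B,D] q_used=0 → run E
t=10: queue=[E,F,A,G,H,B,D] q_used=1 → run E
t=11: queue=[E,F,A,G,H,B,D] q_used=2 → run E
t=12: queue=[F,A,G,H,B,D,E] q_used=0 → run F
t=13: queue=[F,A,G,H,B,D,E] q_used=1 → run F
t=14: queue=[F,A,G,H,B,D,E] q_used=2 → run F
t=15: queue=[A,G,H,B,D,E,F] q_used=0 → run A
t=16: queue=[A,G,H,B,D,E,F] q_used=1 → run A
t=17: queue=[G,H,B,D,E,F] q_used=0 → run G
t=18: queue=[G,H,B,D,E,F] q_used=1 → run G
t=19: queue=[G,H,B,D,E,F] q_used=2 → run G
t=20: queue=[H,B,D,E,F,G] q_used=0 → run H
t=21: queue=[H,B,D,E,F,G] q_used=1 → run H
t=22: queue=[H,B,D,E,F,G] q_used=2 → run H
t=23: queue=[B,D,E,F,G,H] q_used=0 → run B
t=24: queue=[B,D,E,F,G,H] q_used=1 → run B
t=25: queue=[B,D,E,F,G,H] q_used=2 → run B
t=26: queue=[D,E,F,G,H,B] q_used=0 → run D
t=27: queue=[D,E,F,G,H,B] q_used=1 → run D
t=28: queue=[D,E,F,G,H,B] q_used=2 → run D
t=29: queue=[E,F,G,H,B,D] q_used=0 → run E
t=30: queue=[E,F,G,H,B,D] q_used=1 → run E
t=31: queue=[E,F,G,H,B,D] q_used=2 → run E
t=32: queue=[F,G,H,B,D] q_used=0 → run F
t=33: queue=[F,G,H,B,D] q_used=1 → run F
t=34: queue=[F,G,H,B,D] q_used=2 → run F
t=35: queue=[G,H,B,D] q_used=0 → run G
t=36: queue=[H,B,D] q_used=0 → run H
t=37: queue=[H,B,D] q_used=1 → run H
t=38: queue=[H,B,D] q_used=2 → run H
t=39: queue=[B,D,H] q_used=0 → run B
t=40: queue=[D,H] q_used=0 → run D
t=41: queue=[H] q_used=0 → run H
t=42: queue=[H] q_used=1 → run H
t=43: (idle)
t=44: (idle)
t=45: (idle)
t=46: (idle)
t=47: (idle)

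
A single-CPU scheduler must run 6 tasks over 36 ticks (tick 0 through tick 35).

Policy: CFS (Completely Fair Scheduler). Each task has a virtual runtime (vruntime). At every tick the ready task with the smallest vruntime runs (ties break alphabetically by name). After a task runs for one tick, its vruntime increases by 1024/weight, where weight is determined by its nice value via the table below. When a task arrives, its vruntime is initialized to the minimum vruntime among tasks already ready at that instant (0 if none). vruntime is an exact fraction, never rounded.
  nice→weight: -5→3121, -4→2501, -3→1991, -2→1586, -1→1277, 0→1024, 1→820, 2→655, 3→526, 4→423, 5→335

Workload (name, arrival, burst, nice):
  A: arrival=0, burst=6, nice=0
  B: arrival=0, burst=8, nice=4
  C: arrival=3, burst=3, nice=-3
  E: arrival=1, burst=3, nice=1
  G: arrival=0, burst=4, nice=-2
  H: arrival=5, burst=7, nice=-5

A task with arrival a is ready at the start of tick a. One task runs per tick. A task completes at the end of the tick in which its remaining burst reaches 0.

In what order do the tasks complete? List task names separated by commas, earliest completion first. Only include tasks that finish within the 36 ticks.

completion order = C, G, H, E, A, B

t=0: vr[A=0 B=0 G=0] → run A
t=1: vr[A=1 B=0 E=0 G=0] → run B
t=2: vr[A=1 B=1024/423 E=0 G=0] → run E
t=3: vr[A=1 B=1024/423 C=0 E=256/205 G=0] → run C
t=4: vr[A=1 B=1024/423 C=1024/1991 E=256/205 G=0] → run G
t=5: vr[A=1 B=1024/423 C=1024/1991 E=256/205 G=512/793 H=1024/1991] → run C
t=6: vr[A=1 B=1024/423 C=2048/1991 E=256/205 G=512/793 H=1024/1991] → run H
t=7: vr[A=1 B=1024/423 C=2048/1991 E=256/205 G=512/793 H=5234688/6213911] → run G
t=8: vr[A=1 B=1024/423 C=2048/1991 E=256/205 G=1024/793 H=5234688/6213911] → run H
t=9: vr[A=1 B=1024/423 C=2048/1991 E=256/205 G=1024/793 H=7273472/6213911] → run A
t=10: vr[A=2 B=1024/423 C=2048/1991 E=256/205 G=1024/793 H=7273472/6213911] → run C
t=11: vr[A=2 B=1024/423 E=256/205 G=1024/793 H=7273472/6213911] → run H
t=12: vr[A=2 B=1024/423 E=256/205 G=1024/793 H=9312256/6213911] → run E
t=13: vr[A=2 B=1024/423 E=512/205 G=1024/793 H=9312256/6213911] → run G
t=14: vr[A=2 B=1024/423 E=512/205 G=1536/793 H=9312256/6213911] → run H
t=15: vr[A=2 B=1024/423 E=512/205 G=1536/793 H=11351040/6213911] → run H
t=16: vr[A=2 B=1024/423 E=512/205 G=1536/793 H=13389824/6213911] → run G
t=17: vr[A=2 B=1024/423 E=512/205 H=13389824/6213911] → run A
t=18: vr[A=3 B=1024/423 E=512/205 H=13389824/6213911] → run H
t=19: vr[A=3 B=1024/423 E=512/205 H=15428608/6213911] → run B
t=20: vr[A=3 B=2048/423 E=512/205 H=15428608/6213911] → run H
t=21: vr[A=3 B=2048/423 E=512/205] → run E
t=22: vr[A=3 B=2048/423] → run A
t=23: vr[A=4 B=2048/423] → run A
t=24: vr[A=5 B=2048/423] → run B
t=25: vr[A=5 B=1024/141] → run A
t=26: vr[B=1024/141] → run B
t=27: vr[B=4096/423] → run B
t=28: vr[B=5120/423] → run B
t=29: vr[B=2048/141] → run B
t=30: vr[B=7168/423] → run B
t=31: (idle)
t=32: (idle)
t=33: (idle)
t=34: (idle)
t=35: (idle)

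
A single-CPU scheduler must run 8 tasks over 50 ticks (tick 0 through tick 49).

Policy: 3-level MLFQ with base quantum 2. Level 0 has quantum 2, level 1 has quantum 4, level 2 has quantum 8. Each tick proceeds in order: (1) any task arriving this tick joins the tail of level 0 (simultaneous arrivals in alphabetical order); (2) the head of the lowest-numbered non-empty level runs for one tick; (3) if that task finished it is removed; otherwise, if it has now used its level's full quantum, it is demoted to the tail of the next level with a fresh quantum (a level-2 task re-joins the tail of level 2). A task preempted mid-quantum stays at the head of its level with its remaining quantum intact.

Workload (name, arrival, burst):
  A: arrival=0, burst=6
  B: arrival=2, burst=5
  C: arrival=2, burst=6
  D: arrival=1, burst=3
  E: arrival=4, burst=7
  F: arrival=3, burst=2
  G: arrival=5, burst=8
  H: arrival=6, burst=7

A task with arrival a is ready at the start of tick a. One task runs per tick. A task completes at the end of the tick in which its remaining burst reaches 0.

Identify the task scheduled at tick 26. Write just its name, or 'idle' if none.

running at tick 26 = C

t=0: L0/L1/L2 = A/-/- → run A
t=1: L0/L1/L2 = AD/-/- → run A
t=2: L0/L1/L2 = DBC/A/- → run D
t=3: L0/L1/L2 = DBCF/A/- → run D
t=4: L0/L1/L2 = BCFE/AD/- → run B
t=5: L0/L1/L2 = BCFEG/AD/- → run B
t=6: L0/L1/L2 = CFEGH/ADB/- → run C
t=7: L0/L1/L2 = CFEGH/ADB/- → run C
t=8: L0/L1/L2 = FEGH/ADBC/- → run F
t=9: L0/L1/L2 = FEGH/ADBC/- → run F
t=10: L0/L1/L2 = EGH/ADBC/- → run E
t=11: L0/L1/L2 = EGH/ADBC/- → run E
t=12: L0/L1/L2 = GH/ADBCE/- → run G
t=13: L0/L1/L2 = GH/ADBCE/- → run G
t=14: L0/L1/L2 = H/ADBCEG/- → run H
t=15: L0/L1/L2 = H/ADBCEG/- → run H
t=16: L0/L1/L2 = -/ADBCEGH/- → run A
t=17: L0/L1/L2 = -/ADBCEGH/- → run A
t=18: L0/L1/L2 = -/ADBCEGH/- → run A
t=19: L0/L1/L2 = -/ADBCEGH/- → run A
t=20: L0/L1/L2 = -/DBCEGH/- → run D
t=21: L0/L1/L2 = -/BCEGH/- → run B
t=22: L0/L1/L2 = -/BCEGH/- → run B
t=23: L0/L1/L2 = -/BCEGH/- → run B
t=24: L0/L1/L2 = -/CEGH/- → run C
t=25: L0/L1/L2 = -/CEGH/- → run C
t=26: L0/L1/L2 = -/CEGH/- → run C
t=27: L0/L1/L2 = -/CEGH/- → run C
t=28: L0/L1/L2 = -/EGH/- → run E
t=29: L0/L1/L2 = -/EGH/- → run E
t=30: L0/L1/L2 = -/EGH/- → run E
t=31: L0/L1/L2 = -/EGH/- → run E
t=32: L0/L1/L2 = -/GH/E → run G
t=33: L0/L1/L2 = -/GH/E → run G
t=34: L0/L1/L2 = -/GH/E → run G
t=35: L0/L1/L2 = -/GH/E → run G
t=36: L0/L1/L2 = -/H/EG → run H
t=37: L0/L1/L2 = -/H/EG → run H
t=38: L0/L1/L2 = -/H/EG → run H
t=39: L0/L1/L2 = -/H/EG → run H
t=40: L0/L1/L2 = -/-/EGH → run E
t=41: L0/L1/L2 = -/-/GH → run G
t=42: L0/L1/L2 = -/-/GH → run G
t=43: L0/L1/L2 = -/-/H → run H
t=44: (idle)
t=45: (idle)
t=46: (idle)
t=47: (idle)
t=48: (idle)
t=49: (idle)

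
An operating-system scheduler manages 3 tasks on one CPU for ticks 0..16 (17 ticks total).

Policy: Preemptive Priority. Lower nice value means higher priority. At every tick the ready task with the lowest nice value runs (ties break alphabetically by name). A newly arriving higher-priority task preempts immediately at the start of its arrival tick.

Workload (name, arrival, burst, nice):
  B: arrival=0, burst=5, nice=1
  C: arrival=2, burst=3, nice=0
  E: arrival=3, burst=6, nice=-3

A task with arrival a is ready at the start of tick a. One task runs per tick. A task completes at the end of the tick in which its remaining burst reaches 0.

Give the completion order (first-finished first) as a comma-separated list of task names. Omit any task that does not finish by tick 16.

t=0: ready={B} → run B
t=1: ready={B} → run B
t=2: ready={B,C} → run C
t=3: ready={B,C,E} → run E
t=4: ready={B,C,E} → run E
t=5: ready={B,C,E} → run E
t=6: ready={B,C,E} → run E
t=7: ready={B,C,E} → run E
t=8: ready={B,C,E} → run E
t=9: ready={B,C} → run C
t=10: ready={B,C} → run C
t=11: ready={B} → run B
t=12: ready={B} → run B
t=13: ready={B} → run B
t=14: (idle)
t=15: (idle)
t=16: (idle)

completion order = E, C, B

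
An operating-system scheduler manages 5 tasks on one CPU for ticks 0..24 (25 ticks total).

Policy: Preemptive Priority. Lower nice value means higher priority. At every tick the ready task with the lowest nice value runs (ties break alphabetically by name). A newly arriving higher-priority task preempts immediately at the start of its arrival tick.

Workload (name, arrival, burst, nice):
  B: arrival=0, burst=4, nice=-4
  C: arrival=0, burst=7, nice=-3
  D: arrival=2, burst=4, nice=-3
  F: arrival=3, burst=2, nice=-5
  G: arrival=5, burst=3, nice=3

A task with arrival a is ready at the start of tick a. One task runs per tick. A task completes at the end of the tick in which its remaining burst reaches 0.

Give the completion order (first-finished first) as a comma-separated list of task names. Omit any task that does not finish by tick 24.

t=0: ready={B,C} → run B
t=1: ready={B,C} → run B
t=2: ready={B,C,D} → run B
t=3: ready={B,C,D,F} → run F
t=4: ready={B,C,D,F} → run F
t=5: ready={B,C,D,G} → run B
t=6: ready={C,D,G} → run C
t=7: ready={C,D,G} → run C
t=8: ready={C,D,G} → run C
t=9: ready={C,D,G} → run C
t=10: ready={C,D,G} → run C
t=11: ready={C,D,G} → run C
t=12: ready={C,D,G} → run C
t=13: ready={D,G} → run D
t=14: ready={D,G} → run D
t=15: ready={D,G} → run D
t=16: ready={D,G} → run D
t=17: ready={G} → run G
t=18: ready={G} → run G
t=19: ready={G} → run G
t=20: (idle)
t=21: (idle)
t=22: (idle)
t=23: (idle)
t=24: (idle)

completion order = F, B, C, D, G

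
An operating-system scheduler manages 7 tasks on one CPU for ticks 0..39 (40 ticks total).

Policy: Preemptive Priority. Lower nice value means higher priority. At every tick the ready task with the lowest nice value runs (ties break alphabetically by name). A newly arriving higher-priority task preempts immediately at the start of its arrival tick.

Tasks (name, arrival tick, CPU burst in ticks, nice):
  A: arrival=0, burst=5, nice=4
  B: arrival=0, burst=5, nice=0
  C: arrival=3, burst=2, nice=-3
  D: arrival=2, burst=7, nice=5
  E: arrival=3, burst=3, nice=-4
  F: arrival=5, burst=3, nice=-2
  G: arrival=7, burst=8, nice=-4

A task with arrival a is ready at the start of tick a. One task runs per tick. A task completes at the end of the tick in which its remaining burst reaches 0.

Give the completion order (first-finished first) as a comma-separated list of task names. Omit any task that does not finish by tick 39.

completion order = E, G, C, F, B, A, D

t=0: ready={A,B} → run B
t=1: ready={A,B} → run B
t=2: ready={A,B,D} → run B
t=3: ready={A,B,C,D,E} → run E
t=4: ready={A,B,C,D,E} → run E
t=5: ready={A,B,C,D,E,F} → run E
t=6: ready={A,B,C,D,F} → run C
t=7: ready={A,B,C,D,F,G} → run G
t=8: ready={A,B,C,D,F,G} → run G
t=9: ready={A,B,C,D,F,G} → run G
t=10: ready={A,B,C,D,F,G} → run G
t=11: ready={A,B,C,D,F,G} → run G
t=12: ready={A,B,C,D,F,G} → run G
t=13: ready={A,B,C,D,F,G} → run G
t=14: ready={A,B,C,D,F,G} → run G
t=15: ready={A,B,C,D,F} → run C
t=16: ready={A,B,D,F} → run F
t=17: ready={A,B,D,F} → run F
t=18: ready={A,B,D,F} → run F
t=19: ready={A,B,D} → run B
t=20: ready={A,B,D} → run B
t=21: ready={A,D} → run A
t=22: ready={A,D} → run A
t=23: ready={A,D} → run A
t=24: ready={A,D} → run A
t=25: ready={A,D} → run A
t=26: ready={D} → run D
t=27: ready={D} → run D
t=28: ready={D} → run D
t=29: ready={D} → run D
t=30: ready={D} → run D
t=31: ready={D} → run D
t=32: ready={D} → run D
t=33: (idle)
t=34: (idle)
t=35: (idle)
t=36: (idle)
t=37: (idle)
t=38: (idle)
t=39: (idle)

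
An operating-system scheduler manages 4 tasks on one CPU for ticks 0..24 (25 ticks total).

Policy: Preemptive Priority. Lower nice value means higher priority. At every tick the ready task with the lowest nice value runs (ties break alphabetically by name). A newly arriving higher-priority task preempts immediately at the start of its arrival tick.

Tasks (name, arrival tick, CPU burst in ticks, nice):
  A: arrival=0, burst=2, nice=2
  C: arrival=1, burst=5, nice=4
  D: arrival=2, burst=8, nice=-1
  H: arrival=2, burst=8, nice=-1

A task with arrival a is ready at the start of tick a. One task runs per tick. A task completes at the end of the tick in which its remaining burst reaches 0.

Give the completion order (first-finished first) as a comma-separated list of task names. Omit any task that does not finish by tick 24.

t=0: ready={A} → run A
t=1: ready={A,C} → run A
t=2: ready={C,D,H} → run D
t=3: ready={C,D,H} → run D
t=4: ready={C,D,H} → run D
t=5: ready={C,D,H} → run D
t=6: ready={C,D,H} → run D
t=7: ready={C,D,H} → run D
t=8: ready={C,D,H} → run D
t=9: ready={C,D,H} → run D
t=10: ready={C,H} → run H
t=11: ready={C,H} → run H
t=12: ready={C,H} → run H
t=13: ready={C,H} → run H
t=14: ready={C,H} → run H
t=15: ready={C,H} → run H
t=16: ready={C,H} → run H
t=17: ready={C,H} → run H
t=18: ready={C} → run C
t=19: ready={C} → run C
t=20: ready={C} → run C
t=21: ready={C} → run C
t=22: ready={C} → run C
t=23: (idle)
t=24: (idle)

completion order = A, D, H, C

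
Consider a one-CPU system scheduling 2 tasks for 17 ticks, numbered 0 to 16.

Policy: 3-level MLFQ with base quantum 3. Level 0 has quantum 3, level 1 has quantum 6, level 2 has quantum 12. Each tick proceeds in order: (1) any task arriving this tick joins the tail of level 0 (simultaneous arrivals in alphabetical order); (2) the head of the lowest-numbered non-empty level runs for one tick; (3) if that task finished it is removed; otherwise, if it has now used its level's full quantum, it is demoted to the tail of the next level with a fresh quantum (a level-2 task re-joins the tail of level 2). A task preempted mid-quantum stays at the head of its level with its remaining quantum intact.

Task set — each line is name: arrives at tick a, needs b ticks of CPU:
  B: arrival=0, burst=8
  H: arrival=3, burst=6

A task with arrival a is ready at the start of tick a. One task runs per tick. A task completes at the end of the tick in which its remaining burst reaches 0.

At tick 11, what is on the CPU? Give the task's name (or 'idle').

t=0: L0/L1/L2 = B/-/- → run B
t=1: L0/L1/L2 = B/-/- → run B
t=2: L0/L1/L2 = B/-/- → run B
t=3: L0/L1/L2 = H/B/- → run H
t=4: L0/L1/L2 = H/B/- → run H
t=5: L0/L1/L2 = H/B/- → run H
t=6: L0/L1/L2 = -/BH/- → run B
t=7: L0/L1/L2 = -/BH/- → run B
t=8: L0/L1/L2 = -/BH/- → run B
t=9: L0/L1/L2 = -/BH/- → run B
t=10: L0/L1/L2 = -/BH/- → run B
t=11: L0/L1/L2 = -/H/- → run H
t=12: L0/L1/L2 = -/H/- → run H
t=13: L0/L1/L2 = -/H/- → run H
t=14: (idle)
t=15: (idle)
t=16: (idle)

running at tick 11 = H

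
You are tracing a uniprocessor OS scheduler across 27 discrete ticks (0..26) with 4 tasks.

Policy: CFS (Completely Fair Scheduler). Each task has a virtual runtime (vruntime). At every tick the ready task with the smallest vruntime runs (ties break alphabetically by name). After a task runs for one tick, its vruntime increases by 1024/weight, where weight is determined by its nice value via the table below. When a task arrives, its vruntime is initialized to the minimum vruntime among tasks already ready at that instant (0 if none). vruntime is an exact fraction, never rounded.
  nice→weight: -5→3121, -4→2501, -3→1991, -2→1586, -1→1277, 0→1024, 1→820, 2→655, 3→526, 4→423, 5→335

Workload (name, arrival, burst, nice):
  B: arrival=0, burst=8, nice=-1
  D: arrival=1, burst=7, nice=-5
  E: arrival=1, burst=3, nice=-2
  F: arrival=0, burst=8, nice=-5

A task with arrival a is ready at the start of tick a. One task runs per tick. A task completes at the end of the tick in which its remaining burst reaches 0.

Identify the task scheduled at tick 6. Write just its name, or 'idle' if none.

running at tick 6 = E

t=0: vr[B=0 F=0] → run B
t=1: vr[B=1024/1277 D=0 E=0 F=0] → run D
t=2: vr[B=1024/1277 D=1024/3121 E=0 F=0] → run E
t=3: vr[B=1024/1277 D=1024/3121 E=512/793 F=0] → run F
t=4: vr[B=1024/1277 D=1024/3121 E=512/793 F=1024/3121] → run D
t=5: vr[B=1024/1277 D=2048/3121 E=512/793 F=1024/3121] → run F
t=6: vr[B=1024/1277 D=2048/3121 E=512/793 F=2048/3121] → run E
t=7: vr[B=1024/1277 D=2048/3121 E=1024/793 F=2048/3121] → run D
t=8: vr[B=1024/1277 D=3072/3121 E=1024/793 F=2048/3121] → run F
t=9: vr[B=1024/1277 D=3072/3121 E=1024/793 F=3072/3121] → run B
t=10: vr[B=2048/1277 D=3072/3121 E=1024/793 F=3072/3121] → run D
t=11: vr[B=2048/1277 D=4096/3121 E=1024/793 F=3072/3121] → run F
t=12: vr[B=2048/1277 D=4096/3121 E=1024/793 F=4096/3121] → run E
t=13: vr[B=2048/1277 D=4096/3121 F=4096/3121] → run D
t=14: vr[B=2048/1277 D=5120/3121 F=4096/3121] → run F
t=15: vr[B=2048/1277 D=5120/3121 F=5120/3121] → run B
t=16: vr[B=3072/1277 D=5120/3121 F=5120/3121] → run D
t=17: vr[B=3072/1277 D=6144/3121 F=5120/3121] → run F
t=18: vr[B=3072/1277 D=6144/3121 F=6144/3121] → run D
t=19: vr[B=3072/1277 F=6144/3121] → run F
t=20: vr[B=3072/1277 F=7168/3121] → run F
t=21: vr[B=3072/1277] → run B
t=22: vr[B=4096/1277] → run B
t=23: vr[B=5120/1277] → run B
t=24: vr[B=6144/1277] → run B
t=25: vr[B=7168/1277] → run B
t=26: (idle)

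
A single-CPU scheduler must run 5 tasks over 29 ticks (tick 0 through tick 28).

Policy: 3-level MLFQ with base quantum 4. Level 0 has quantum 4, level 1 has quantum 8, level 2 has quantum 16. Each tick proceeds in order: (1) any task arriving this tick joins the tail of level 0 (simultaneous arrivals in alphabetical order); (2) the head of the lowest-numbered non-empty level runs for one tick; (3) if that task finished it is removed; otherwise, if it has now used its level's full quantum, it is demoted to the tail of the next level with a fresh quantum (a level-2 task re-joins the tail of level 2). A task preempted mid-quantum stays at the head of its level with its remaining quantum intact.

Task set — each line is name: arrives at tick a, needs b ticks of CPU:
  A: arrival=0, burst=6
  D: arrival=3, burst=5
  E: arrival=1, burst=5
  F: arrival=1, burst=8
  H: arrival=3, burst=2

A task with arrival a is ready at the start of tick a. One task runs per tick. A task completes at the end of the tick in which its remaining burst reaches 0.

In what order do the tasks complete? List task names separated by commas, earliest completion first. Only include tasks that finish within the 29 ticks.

t=0: L0/L1/L2 = A/-/- → run A
t=1: L0/L1/L2 = AEF/-/- → run A
t=2: L0/L1/L2 = AEF/-/- → run A
t=3: L0/L1/L2 = AEFDH/-/- → run A
t=4: L0/L1/L2 = EFDH/A/- → run E
t=5: L0/L1/L2 = EFDH/A/- → run E
t=6: L0/L1/L2 = EFDH/A/- → run E
t=7: L0/L1/L2 = EFDH/A/- → run E
t=8: L0/L1/L2 = FDH/AE/- → run F
t=9: L0/L1/L2 = FDH/AE/- → run F
t=10: L0/L1/L2 = FDH/AE/- → run F
t=11: L0/L1/L2 = FDH/AE/- → run F
t=12: L0/L1/L2 = DH/AEF/- → run D
t=13: L0/L1/L2 = DH/AEF/- → run D
t=14: L0/L1/L2 = DH/AEF/- → run D
t=15: L0/L1/L2 = DH/AEF/- → run D
t=16: L0/L1/L2 = H/AEFD/- → run H
t=17: L0/L1/L2 = H/AEFD/- → run H
t=18: L0/L1/L2 = -/AEFD/- → run A
t=19: L0/L1/L2 = -/AEFD/- → run A
t=20: L0/L1/L2 = -/EFD/- → run E
t=21: L0/L1/L2 = -/FD/- → run F
t=22: L0/L1/L2 = -/FD/- → run F
t=23: L0/L1/L2 = -/FD/- → run F
t=24: L0/L1/L2 = -/FD/- → run F
t=25: L0/L1/L2 = -/D/- → run D
t=26: (idle)
t=27: (idle)
t=28: (idle)

completion order = H, A, E, F, D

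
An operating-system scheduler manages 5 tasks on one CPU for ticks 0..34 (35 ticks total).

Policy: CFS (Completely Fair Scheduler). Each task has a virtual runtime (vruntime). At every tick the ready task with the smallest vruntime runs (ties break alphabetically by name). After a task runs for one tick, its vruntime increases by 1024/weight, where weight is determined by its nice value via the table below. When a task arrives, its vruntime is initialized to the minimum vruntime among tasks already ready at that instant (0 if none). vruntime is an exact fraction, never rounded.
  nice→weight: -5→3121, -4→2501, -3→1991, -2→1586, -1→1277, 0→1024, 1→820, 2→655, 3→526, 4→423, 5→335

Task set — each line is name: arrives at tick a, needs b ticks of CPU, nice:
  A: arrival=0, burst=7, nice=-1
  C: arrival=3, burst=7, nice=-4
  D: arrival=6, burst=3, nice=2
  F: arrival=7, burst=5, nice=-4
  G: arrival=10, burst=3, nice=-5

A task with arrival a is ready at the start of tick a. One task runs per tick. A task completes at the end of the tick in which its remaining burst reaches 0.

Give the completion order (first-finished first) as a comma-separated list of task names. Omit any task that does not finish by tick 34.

t=0: vr[A=0] → run A
t=1: vr[A=1024/1277] → run A
t=2: vr[A=2048/1277] → run A
t=3: vr[A=3072/1277 C=3072/1277] → run A
t=4: vr[A=4096/1277 C=3072/1277] → run C
t=5: vr[A=4096/1277 C=8990720/3193777] → run C
t=6: vr[A=4096/1277 C=10298368/3193777 D=4096/1277] → run A
t=7: vr[A=5120/1277 C=10298368/3193777 D=4096/1277 F=4096/1277] → run D
t=8: vr[A=5120/1277 C=10298368/3193777 D=3990528/836435 F=4096/1277] → run F
t=9: vr[A=5120/1277 C=10298368/3193777 D=3990528/836435 F=11551744/3193777] → run C
t=10: vr[A=5120/1277 C=11606016/3193777 D=3990528/836435 F=11551744/3193777 G=11551744/3193777] → run F
t=11: vr[A=5120/1277 C=11606016/3193777 D=3990528/836435 F=12859392/3193777 G=11551744/3193777] → run G
t=12: vr[A=5120/1277 C=11606016/3193777 D=3990528/836435 F=12859392/3193777 G=39323420672/9967778017] → run C
t=13: vr[A=5120/1277 C=12913664/3193777 D=3990528/836435 F=12859392/3193777 G=39323420672/9967778017] → run G
t=14: vr[A=5120/1277 C=12913664/3193777 D=3990528/836435 F=12859392/3193777 G=42593848320/9967778017] → run A
t=15: vr[A=6144/1277 C=12913664/3193777 D=3990528/836435 F=12859392/3193777 G=42593848320/9967778017] → run F
t=16: vr[A=6144/1277 C=12913664/3193777 D=3990528/836435 F=14167040/3193777 G=42593848320/9967778017] → run C
t=17: vr[A=6144/1277 C=14221312/3193777 D=3990528/836435 F=14167040/3193777 G=42593848320/9967778017] → run G
t=18: vr[A=6144/1277 C=14221312/3193777 D=3990528/836435 F=14167040/3193777] → run F
t=19: vr[A=6144/1277 C=14221312/3193777 D=3990528/836435 F=15474688/3193777] → run C
t=20: vr[A=6144/1277 C=15528960/3193777 D=3990528/836435 F=15474688/3193777] → run D
t=21: vr[A=6144/1277 C=15528960/3193777 D=5298176/836435 F=15474688/3193777] → run A
t=22: vr[C=15528960/3193777 D=5298176/836435 F=15474688/3193777] → run F
t=23: vr[C=15528960/3193777 D=5298176/836435] → run C
t=24: vr[D=5298176/836435] → run D
t=25: (idle)
t=26: (idle)
t=27: (idle)
t=28: (idle)
t=29: (idle)
t=30: (idle)
t=31: (idle)
t=32: (idle)
t=33: (idle)
t=34: (idle)

completion order = G, A, F, C, D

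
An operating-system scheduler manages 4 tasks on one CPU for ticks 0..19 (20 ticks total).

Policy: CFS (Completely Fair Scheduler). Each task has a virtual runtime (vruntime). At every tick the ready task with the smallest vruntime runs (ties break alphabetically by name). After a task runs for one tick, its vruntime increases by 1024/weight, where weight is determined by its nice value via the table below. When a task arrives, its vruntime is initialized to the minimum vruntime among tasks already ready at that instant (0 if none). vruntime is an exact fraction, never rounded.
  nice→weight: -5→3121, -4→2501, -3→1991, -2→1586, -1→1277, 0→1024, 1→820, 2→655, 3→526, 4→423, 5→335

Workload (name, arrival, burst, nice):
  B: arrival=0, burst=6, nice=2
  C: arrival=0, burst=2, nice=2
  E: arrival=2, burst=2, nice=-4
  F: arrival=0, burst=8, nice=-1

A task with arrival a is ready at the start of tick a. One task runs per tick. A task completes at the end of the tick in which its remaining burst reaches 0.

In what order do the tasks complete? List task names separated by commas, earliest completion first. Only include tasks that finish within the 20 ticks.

completion order = E, C, F, B

t=0: vr[B=0 C=0 F=0] → run B
t=1: vr[B=1024/655 C=0 F=0] → run C
t=2: vr[B=1024/655 C=1024/655 E=0 F=0] → run E
t=3: vr[B=1024/655 C=1024/655 E=1024/2501 F=0] → run F
t=4: vr[B=1024/655 C=1024/655 E=1024/2501 F=1024/1277] → run E
t=5: vr[B=1024/655 C=1024/655 F=1024/1277] → run F
t=6: vr[B=1024/655 C=1024/655 F=2048/1277] → run B
t=7: vr[B=2048/655 C=1024/655 F=2048/1277] → run C
t=8: vr[B=2048/655 F=2048/1277] → run F
t=9: vr[B=2048/655 F=3072/1277] → run F
t=10: vr[B=2048/655 F=4096/1277] → run B
t=11: vr[B=3072/655 F=4096/1277] → run F
t=12: vr[B=3072/655 F=5120/1277] → run F
t=13: vr[B=3072/655 F=6144/1277] → run B
t=14: vr[B=4096/655 F=6144/1277] → run F
t=15: vr[B=4096/655 F=7168/1277] → run F
t=16: vr[B=4096/655] → run B
t=17: vr[B=1024/131] → run B
t=18: (idle)
t=19: (idle)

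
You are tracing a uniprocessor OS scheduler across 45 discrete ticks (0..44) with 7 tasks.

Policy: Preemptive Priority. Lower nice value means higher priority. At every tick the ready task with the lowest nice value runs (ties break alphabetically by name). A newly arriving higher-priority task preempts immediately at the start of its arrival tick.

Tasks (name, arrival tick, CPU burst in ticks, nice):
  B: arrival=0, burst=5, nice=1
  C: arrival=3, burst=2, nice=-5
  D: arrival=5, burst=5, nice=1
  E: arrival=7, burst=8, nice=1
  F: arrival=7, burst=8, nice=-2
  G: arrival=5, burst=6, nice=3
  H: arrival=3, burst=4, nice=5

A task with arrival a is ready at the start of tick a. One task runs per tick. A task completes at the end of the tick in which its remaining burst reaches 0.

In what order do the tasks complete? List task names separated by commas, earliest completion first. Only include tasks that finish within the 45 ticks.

completion order = C, B, F, D, E, G, H

t=0: ready={B} → run B
t=1: ready={B} → run B
t=2: ready={B} → run B
t=3: ready={B,C,H} → run C
t=4: ready={B,C,H} → run C
t=5: ready={B,D,G,H} → run B
t=6: ready={B,D,G,H} → run B
t=7: ready={D,E,F,G,H} → run F
t=8: ready={D,E,F,G,H} → run F
t=9: ready={D,E,F,G,H} → run F
t=10: ready={D,E,F,G,H} → run F
t=11: ready={D,E,F,G,H} → run F
t=12: ready={D,E,F,G,H} → run F
t=13: ready={D,E,F,G,H} → run F
t=14: ready={D,E,F,G,H} → run F
t=15: ready={D,E,G,H} → run D
t=16: ready={D,E,G,H} → run D
t=17: ready={D,E,G,H} → run D
t=18: ready={D,E,G,H} → run D
t=19: ready={D,E,G,H} → run D
t=20: ready={E,G,H} → run E
t=21: ready={E,G,H} → run E
t=22: ready={E,G,H} → run E
t=23: ready={E,G,H} → run E
t=24: ready={E,G,H} → run E
t=25: ready={E,G,H} → run E
t=26: ready={E,G,H} → run E
t=27: ready={E,G,H} → run E
t=28: ready={G,H} → run G
t=29: ready={G,H} → run G
t=30: ready={G,H} → run G
t=31: ready={G,H} → run G
t=32: ready={G,H} → run G
t=33: ready={G,H} → run G
t=34: ready={H} → run H
t=35: ready={H} → run H
t=36: ready={H} → run H
t=37: ready={H} → run H
t=38: (idle)
t=39: (idle)
t=40: (idle)
t=41: (idle)
t=42: (idle)
t=43: (idle)
t=44: (idle)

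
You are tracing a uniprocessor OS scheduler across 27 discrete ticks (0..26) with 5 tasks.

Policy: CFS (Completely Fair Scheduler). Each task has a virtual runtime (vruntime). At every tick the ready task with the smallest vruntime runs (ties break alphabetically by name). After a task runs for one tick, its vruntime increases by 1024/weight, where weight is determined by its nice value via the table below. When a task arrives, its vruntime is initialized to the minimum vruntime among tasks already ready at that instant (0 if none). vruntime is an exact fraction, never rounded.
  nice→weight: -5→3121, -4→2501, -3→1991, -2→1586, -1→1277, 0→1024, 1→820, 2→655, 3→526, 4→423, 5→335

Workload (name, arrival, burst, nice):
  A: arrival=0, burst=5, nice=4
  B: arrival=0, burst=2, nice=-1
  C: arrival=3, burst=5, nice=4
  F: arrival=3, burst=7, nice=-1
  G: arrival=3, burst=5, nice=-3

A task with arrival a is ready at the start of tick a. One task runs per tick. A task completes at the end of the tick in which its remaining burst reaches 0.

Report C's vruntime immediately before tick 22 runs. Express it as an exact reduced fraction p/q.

t=0: vr[A=0 B=0] → run A
t=1: vr[A=1024/423 B=0] → run B
t=2: vr[A=1024/423 B=1024/1277] → run B
t=3: vr[A=1024/423 C=1024/423 F=1024/423 G=1024/423] → run A
t=4: vr[A=2048/423 C=1024/423 F=1024/423 G=1024/423] → run C
t=5: vr[A=2048/423 C=2048/423 F=1024/423 G=1024/423] → run F
t=6: vr[A=2048/423 C=2048/423 F=1740800/540171 G=1024/423] → run G
t=7: vr[A=2048/423 C=2048/423 F=1740800/540171 G=2471936/842193] → run G
t=8: vr[A=2048/423 C=2048/423 F=1740800/540171 G=2905088/842193] → run F
t=9: vr[A=2048/423 C=2048/423 F=2173952/540171 G=2905088/842193] → run G
t=10: vr[A=2048/423 C=2048/423 F=2173952/540171 G=3338240/842193] → run G
t=11: vr[A=2048/423 C=2048/423 F=2173952/540171 G=3771392/842193] → run F
t=12: vr[A=2048/423 C=2048/423 F=2607104/540171 G=3771392/842193] → run G
t=13: vr[A=2048/423 C=2048/423 F=2607104/540171] → run F
t=14: vr[A=2048/423 C=2048/423 F=3040256/540171] → run A
t=15: vr[A=1024/141 C=2048/423 F=3040256/540171] → run C
t=16: vr[A=1024/141 C=1024/141 F=3040256/540171] → run F
t=17: vr[A=1024/141 C=1024/141 F=3473408/540171] → run F
t=18: vr[A=1024/141 C=1024/141 F=3906560/540171] → run F
t=19: vr[A=1024/141 C=1024/141] → run A
t=20: vr[A=4096/423 C=1024/141] → run C
t=21: vr[A=4096/423 C=4096/423] → run A
t=22: vr[C=4096/423] → run C
t=23: vr[C=5120/423] → run C
t=24: (idle)
t=25: (idle)
t=26: (idle)

vruntime(C, start of tick 22) = 4096/423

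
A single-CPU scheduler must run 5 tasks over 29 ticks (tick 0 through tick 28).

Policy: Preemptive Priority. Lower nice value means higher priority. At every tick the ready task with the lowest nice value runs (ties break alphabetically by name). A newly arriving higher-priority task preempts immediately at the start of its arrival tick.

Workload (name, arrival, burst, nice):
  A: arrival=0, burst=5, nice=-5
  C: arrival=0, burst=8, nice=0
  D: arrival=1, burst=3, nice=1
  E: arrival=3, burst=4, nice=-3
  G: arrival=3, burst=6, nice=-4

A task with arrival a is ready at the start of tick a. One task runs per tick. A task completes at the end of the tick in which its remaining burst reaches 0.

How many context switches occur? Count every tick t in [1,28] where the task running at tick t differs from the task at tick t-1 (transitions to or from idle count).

t=0: ready={A,C} → run A
t=1: ready={A,C,D} → run A
t=2: ready={A,C,D} → run A
t=3: ready={A,C,D,E,G} → run A
t=4: ready={A,C,D,E,G} → run A
t=5: ready={C,D,E,G} → run G
t=6: ready={C,D,E,G} → run G
t=7: ready={C,D,E,G} → run G
t=8: ready={C,D,E,G} → run G
t=9: ready={C,D,E,G} → run G
t=10: ready={C,D,E,G} → run G
t=11: ready={C,D,E} → run E
t=12: ready={C,D,E} → run E
t=13: ready={C,D,E} → run E
t=14: ready={C,D,E} → run E
t=15: ready={C,D} → run C
t=16: ready={C,D} → run C
t=17: ready={C,D} → run C
t=18: ready={C,D} → run C
t=19: ready={C,D} → run C
t=20: ready={C,D} → run C
t=21: ready={C,D} → run C
t=22: ready={C,D} → run C
t=23: ready={D} → run D
t=24: ready={D} → run D
t=25: ready={D} → run D
t=26: (idle)
t=27: (idle)
t=28: (idle)

context switches = 5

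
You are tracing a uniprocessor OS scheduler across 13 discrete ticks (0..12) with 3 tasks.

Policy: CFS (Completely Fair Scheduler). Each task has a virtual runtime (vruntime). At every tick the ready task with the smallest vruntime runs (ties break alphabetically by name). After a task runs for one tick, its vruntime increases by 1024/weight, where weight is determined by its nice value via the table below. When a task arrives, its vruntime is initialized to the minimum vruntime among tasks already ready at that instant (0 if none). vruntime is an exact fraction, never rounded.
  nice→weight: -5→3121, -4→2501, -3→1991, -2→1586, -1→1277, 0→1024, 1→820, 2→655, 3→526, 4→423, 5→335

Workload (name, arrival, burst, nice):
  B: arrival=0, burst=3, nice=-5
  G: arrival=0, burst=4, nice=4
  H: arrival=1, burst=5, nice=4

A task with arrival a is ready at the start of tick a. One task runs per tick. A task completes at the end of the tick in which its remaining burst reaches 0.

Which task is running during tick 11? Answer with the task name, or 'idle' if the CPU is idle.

t=0: vr[B=0 G=0] → run B
t=1: vr[B=1024/3121 G=0 H=0] → run G
t=2: vr[B=1024/3121 G=1024/423 H=0] → run H
t=3: vr[B=1024/3121 G=1024/423 H=1024/423] → run B
t=4: vr[B=2048/3121 G=1024/423 H=1024/423] → run B
t=5: vr[G=1024/423 H=1024/423] → run G
t=6: vr[G=2048/423 H=1024/423] → run H
t=7: vr[G=2048/423 H=2048/423] → run G
t=8: vr[G=1024/141 H=2048/423] → run H
t=9: vr[G=1024/141 H=1024/141] → run G
t=10: vr[H=1024/141] → run H
t=11: vr[H=4096/423] → run H
t=12: (idle)

running at tick 11 = H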